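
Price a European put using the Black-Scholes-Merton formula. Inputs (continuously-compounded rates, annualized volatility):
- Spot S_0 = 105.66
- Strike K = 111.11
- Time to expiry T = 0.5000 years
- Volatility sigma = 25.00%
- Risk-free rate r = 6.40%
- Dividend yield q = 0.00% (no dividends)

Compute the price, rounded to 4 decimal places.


Answer: Price = 8.5260

Derivation:
d1 = (ln(S/K) + (r - q + 0.5*sigma^2) * T) / (sigma * sqrt(T)) = -0.01509990
d2 = d1 - sigma * sqrt(T) = -0.19187659
exp(-rT) = 0.96850658; exp(-qT) = 1.00000000
P = K * exp(-rT) * N(-d2) - S_0 * exp(-qT) * N(-d1)
N(-d1) = 0.50602376; N(-d2) = 0.57608056
P = 111.1100 * 0.96850658 * 0.57608056 - 105.6600 * 1.00000000 * 0.50602376 = 8.5260


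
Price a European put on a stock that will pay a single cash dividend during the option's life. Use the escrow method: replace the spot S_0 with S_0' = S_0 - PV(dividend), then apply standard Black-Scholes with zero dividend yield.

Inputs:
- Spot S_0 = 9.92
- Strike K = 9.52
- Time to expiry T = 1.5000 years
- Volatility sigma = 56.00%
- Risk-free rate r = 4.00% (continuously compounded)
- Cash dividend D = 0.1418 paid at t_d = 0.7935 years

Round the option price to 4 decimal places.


PV(D) = D * exp(-r * t_d) = 0.1418 * 0.96875843 = 0.13736994
S_0' = S_0 - PV(D) = 9.9200 - 0.13736994 = 9.78263006
d1 = (ln(S_0'/K) + (r + sigma^2/2)*T) / (sigma*sqrt(T)) = 0.47008846
d2 = d1 - sigma*sqrt(T) = -0.21576867
exp(-rT) = 0.94176453
N(-d1) = 0.31914591; N(-d2) = 0.58541596
P = K * exp(-rT) * N(-d2) - S_0' * N(-d1) = 9.5200 * 0.94176453 * 0.58541596 - 9.78263006 * 0.31914591 = 2.1265

Answer: Price = 2.1265


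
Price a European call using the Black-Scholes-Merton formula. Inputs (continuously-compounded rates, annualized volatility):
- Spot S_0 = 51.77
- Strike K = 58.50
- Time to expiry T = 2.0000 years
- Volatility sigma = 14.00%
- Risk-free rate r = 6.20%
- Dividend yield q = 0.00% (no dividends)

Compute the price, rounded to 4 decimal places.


Answer: Price = 4.1251

Derivation:
d1 = (ln(S/K) + (r - q + 0.5*sigma^2) * T) / (sigma * sqrt(T)) = 0.10800590
d2 = d1 - sigma * sqrt(T) = -0.08998400
exp(-rT) = 0.88337984; exp(-qT) = 1.00000000
C = S_0 * exp(-qT) * N(d1) - K * exp(-rT) * N(d2)
N(d1) = 0.54300449; N(d2) = 0.46414996
C = 51.7700 * 1.00000000 * 0.54300449 - 58.5000 * 0.88337984 * 0.46414996 = 4.1251


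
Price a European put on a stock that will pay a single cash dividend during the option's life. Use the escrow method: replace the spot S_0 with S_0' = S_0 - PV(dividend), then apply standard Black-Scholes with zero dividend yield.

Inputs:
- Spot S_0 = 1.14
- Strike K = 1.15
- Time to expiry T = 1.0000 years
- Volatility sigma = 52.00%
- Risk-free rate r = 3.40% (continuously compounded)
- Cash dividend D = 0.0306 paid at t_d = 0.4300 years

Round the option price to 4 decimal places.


PV(D) = D * exp(-r * t_d) = 0.0306 * 0.98548635 = 0.03015588
S_0' = S_0 - PV(D) = 1.1400 - 0.03015588 = 1.10984412
d1 = (ln(S_0'/K) + (r + sigma^2/2)*T) / (sigma*sqrt(T)) = 0.25703390
d2 = d1 - sigma*sqrt(T) = -0.26296610
exp(-rT) = 0.96657150
N(-d1) = 0.39857630; N(-d2) = 0.60371165
P = K * exp(-rT) * N(-d2) - S_0' * N(-d1) = 1.1500 * 0.96657150 * 0.60371165 - 1.10984412 * 0.39857630 = 0.2287

Answer: Price = 0.2287


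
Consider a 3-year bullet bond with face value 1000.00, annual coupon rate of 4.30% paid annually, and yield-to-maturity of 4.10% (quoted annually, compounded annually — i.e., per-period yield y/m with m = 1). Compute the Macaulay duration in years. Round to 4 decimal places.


Coupon per period c = face * coupon_rate / m = 43.000000
Periods per year m = 1; per-period yield y/m = 0.041000
Number of cashflows N = 3
Cashflows (t years, CF_t, discount factor 1/(1+y/m)^(m*t), PV):
  t = 1.0000: CF_t = 43.000000, DF = 0.960615, PV = 41.306436
  t = 2.0000: CF_t = 43.000000, DF = 0.922781, PV = 39.679574
  t = 3.0000: CF_t = 1043.000000, DF = 0.886437, PV = 924.553655
Price P = sum_t PV_t = 1005.539665
Macaulay numerator sum_t t * PV_t:
  t * PV_t at t = 1.0000: 41.306436
  t * PV_t at t = 2.0000: 79.359147
  t * PV_t at t = 3.0000: 2773.660966
Macaulay duration D = (sum_t t * PV_t) / P = 2894.326549 / 1005.539665 = 2.878381

Answer: Macaulay duration = 2.8784 years


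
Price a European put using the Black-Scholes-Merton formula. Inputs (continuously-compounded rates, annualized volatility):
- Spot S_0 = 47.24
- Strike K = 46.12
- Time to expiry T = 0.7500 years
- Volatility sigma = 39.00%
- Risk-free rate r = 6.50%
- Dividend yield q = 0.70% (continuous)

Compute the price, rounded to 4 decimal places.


Answer: Price = 4.6829

Derivation:
d1 = (ln(S/K) + (r - q + 0.5*sigma^2) * T) / (sigma * sqrt(T)) = 0.36871008
d2 = d1 - sigma * sqrt(T) = 0.03096017
exp(-rT) = 0.95241920; exp(-qT) = 0.99476376
P = K * exp(-rT) * N(-d2) - S_0 * exp(-qT) * N(-d1)
N(-d1) = 0.35617192; N(-d2) = 0.48765065
P = 46.1200 * 0.95241920 * 0.48765065 - 47.2400 * 0.99476376 * 0.35617192 = 4.6829


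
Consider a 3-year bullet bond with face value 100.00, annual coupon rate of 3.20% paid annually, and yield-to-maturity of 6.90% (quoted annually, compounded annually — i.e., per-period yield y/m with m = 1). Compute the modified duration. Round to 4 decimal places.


Coupon per period c = face * coupon_rate / m = 3.200000
Periods per year m = 1; per-period yield y/m = 0.069000
Number of cashflows N = 3
Cashflows (t years, CF_t, discount factor 1/(1+y/m)^(m*t), PV):
  t = 1.0000: CF_t = 3.200000, DF = 0.935454, PV = 2.993452
  t = 2.0000: CF_t = 3.200000, DF = 0.875074, PV = 2.800236
  t = 3.0000: CF_t = 103.200000, DF = 0.818591, PV = 84.478575
Price P = sum_t PV_t = 90.272263
First compute Macaulay numerator sum_t t * PV_t:
  t * PV_t at t = 1.0000: 2.993452
  t * PV_t at t = 2.0000: 5.600471
  t * PV_t at t = 3.0000: 253.435726
Macaulay duration D = 262.029649 / 90.272263 = 2.902660
Modified duration = D / (1 + y/m) = 2.902660 / (1 + 0.069000) = 2.715304

Answer: Modified duration = 2.7153


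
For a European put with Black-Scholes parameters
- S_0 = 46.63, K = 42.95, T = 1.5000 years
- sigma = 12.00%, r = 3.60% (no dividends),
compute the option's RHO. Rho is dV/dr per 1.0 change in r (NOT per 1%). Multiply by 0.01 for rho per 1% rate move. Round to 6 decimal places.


d1 = 1.0002590868; d2 = 0.8532897022
phi(d1) = 0.2419080331; exp(-qT) = 1.0000000000; exp(-rT) = 0.9474321065
N(-d2) = 0.1967493347
Rho = -K*T*exp(-rT)*N(-d2) = -42.9500 * 1.5000 * 0.9474321065 * 0.1967493347 = -12.009248

Answer: Rho = -12.009248


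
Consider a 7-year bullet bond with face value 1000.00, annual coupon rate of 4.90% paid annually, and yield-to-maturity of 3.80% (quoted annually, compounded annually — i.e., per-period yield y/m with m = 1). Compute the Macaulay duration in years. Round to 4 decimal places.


Answer: Macaulay duration = 6.1252 years

Derivation:
Coupon per period c = face * coupon_rate / m = 49.000000
Periods per year m = 1; per-period yield y/m = 0.038000
Number of cashflows N = 7
Cashflows (t years, CF_t, discount factor 1/(1+y/m)^(m*t), PV):
  t = 1.0000: CF_t = 49.000000, DF = 0.963391, PV = 47.206166
  t = 2.0000: CF_t = 49.000000, DF = 0.928122, PV = 45.478002
  t = 3.0000: CF_t = 49.000000, DF = 0.894145, PV = 43.813104
  t = 4.0000: CF_t = 49.000000, DF = 0.861411, PV = 42.209156
  t = 5.0000: CF_t = 49.000000, DF = 0.829876, PV = 40.663927
  t = 6.0000: CF_t = 49.000000, DF = 0.799495, PV = 39.175266
  t = 7.0000: CF_t = 1049.000000, DF = 0.770227, PV = 807.967726
Price P = sum_t PV_t = 1066.513346
Macaulay numerator sum_t t * PV_t:
  t * PV_t at t = 1.0000: 47.206166
  t * PV_t at t = 2.0000: 90.956003
  t * PV_t at t = 3.0000: 131.439311
  t * PV_t at t = 4.0000: 168.836623
  t * PV_t at t = 5.0000: 203.319633
  t * PV_t at t = 6.0000: 235.051599
  t * PV_t at t = 7.0000: 5655.774085
Macaulay duration D = (sum_t t * PV_t) / P = 6532.583420 / 1066.513346 = 6.125177


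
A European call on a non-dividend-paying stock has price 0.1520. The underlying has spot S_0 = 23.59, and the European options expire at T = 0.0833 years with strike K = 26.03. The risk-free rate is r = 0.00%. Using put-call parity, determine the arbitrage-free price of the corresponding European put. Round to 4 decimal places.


Answer: Put price = 2.5920

Derivation:
Put-call parity: C - P = S_0 * exp(-qT) - K * exp(-rT).
S_0 * exp(-qT) = 23.5900 * 1.00000000 = 23.59000000
K * exp(-rT) = 26.0300 * 1.00000000 = 26.03000000
P = C - S*exp(-qT) + K*exp(-rT)
P = 0.1520 - 23.59000000 + 26.03000000 = 2.5920


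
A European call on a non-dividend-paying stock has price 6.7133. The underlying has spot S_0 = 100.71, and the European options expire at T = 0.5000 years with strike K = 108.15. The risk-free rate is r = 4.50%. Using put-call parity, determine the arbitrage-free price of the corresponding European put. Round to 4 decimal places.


Answer: Put price = 11.7471

Derivation:
Put-call parity: C - P = S_0 * exp(-qT) - K * exp(-rT).
S_0 * exp(-qT) = 100.7100 * 1.00000000 = 100.71000000
K * exp(-rT) = 108.1500 * 0.97775124 = 105.74379630
P = C - S*exp(-qT) + K*exp(-rT)
P = 6.7133 - 100.71000000 + 105.74379630 = 11.7471


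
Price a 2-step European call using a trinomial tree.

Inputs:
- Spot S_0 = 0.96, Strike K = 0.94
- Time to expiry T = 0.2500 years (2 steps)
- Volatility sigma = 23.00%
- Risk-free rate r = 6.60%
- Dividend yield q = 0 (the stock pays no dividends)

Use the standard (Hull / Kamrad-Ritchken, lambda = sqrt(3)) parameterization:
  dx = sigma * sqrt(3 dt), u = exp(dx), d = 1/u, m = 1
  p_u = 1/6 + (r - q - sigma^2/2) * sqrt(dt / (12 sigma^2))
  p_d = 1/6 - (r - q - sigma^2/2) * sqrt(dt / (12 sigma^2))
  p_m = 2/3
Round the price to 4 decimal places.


dt = T/N = 0.125000; dx = sigma*sqrt(3*dt) = 0.140846
u = exp(dx) = 1.151247; d = 1/u = 0.868623
p_u = 0.184217, p_m = 0.666667, p_d = 0.149116
Discount per step: exp(-r*dt) = 0.991784
Stock lattice S(k, j) with j the centered position index:
  k=0: S(0,+0) = 0.9600
  k=1: S(1,-1) = 0.8339; S(1,+0) = 0.9600; S(1,+1) = 1.1052
  k=2: S(2,-2) = 0.7243; S(2,-1) = 0.8339; S(2,+0) = 0.9600; S(2,+1) = 1.1052; S(2,+2) = 1.2724
Terminal payoffs V(N, j) = max(S_T - K, 0):
  V(2,-2) = 0.000000; V(2,-1) = 0.000000; V(2,+0) = 0.020000; V(2,+1) = 0.165197; V(2,+2) = 0.332355
Backward induction: V(k, j) = exp(-r*dt) * [p_u * V(k+1, j+1) + p_m * V(k+1, j) + p_d * V(k+1, j-1)]
  V(1,-1) = exp(-r*dt) * [p_u*0.020000 + p_m*0.000000 + p_d*0.000000] = 0.003654
  V(1,+0) = exp(-r*dt) * [p_u*0.165197 + p_m*0.020000 + p_d*0.000000] = 0.043406
  V(1,+1) = exp(-r*dt) * [p_u*0.332355 + p_m*0.165197 + p_d*0.020000] = 0.172907
  V(0,+0) = exp(-r*dt) * [p_u*0.172907 + p_m*0.043406 + p_d*0.003654] = 0.060831

Answer: Price = V(0,0) = 0.0608


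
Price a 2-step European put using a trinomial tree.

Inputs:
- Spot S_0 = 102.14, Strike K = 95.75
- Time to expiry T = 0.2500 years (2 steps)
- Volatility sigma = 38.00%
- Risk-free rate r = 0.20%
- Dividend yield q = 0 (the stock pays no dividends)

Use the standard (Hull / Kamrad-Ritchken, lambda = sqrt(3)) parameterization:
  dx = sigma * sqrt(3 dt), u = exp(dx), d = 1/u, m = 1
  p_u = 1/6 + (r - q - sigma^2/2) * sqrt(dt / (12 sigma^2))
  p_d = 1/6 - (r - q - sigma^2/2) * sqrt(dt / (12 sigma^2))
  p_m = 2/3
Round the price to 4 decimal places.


dt = T/N = 0.125000; dx = sigma*sqrt(3*dt) = 0.232702
u = exp(dx) = 1.262005; d = 1/u = 0.792390
p_u = 0.147812, p_m = 0.666667, p_d = 0.185521
Discount per step: exp(-r*dt) = 0.999750
Stock lattice S(k, j) with j the centered position index:
  k=0: S(0,+0) = 102.1400
  k=1: S(1,-1) = 80.9347; S(1,+0) = 102.1400; S(1,+1) = 128.9012
  k=2: S(2,-2) = 64.1319; S(2,-1) = 80.9347; S(2,+0) = 102.1400; S(2,+1) = 128.9012; S(2,+2) = 162.6739
Terminal payoffs V(N, j) = max(K - S_T, 0):
  V(2,-2) = 31.618134; V(2,-1) = 14.815281; V(2,+0) = 0.000000; V(2,+1) = 0.000000; V(2,+2) = 0.000000
Backward induction: V(k, j) = exp(-r*dt) * [p_u * V(k+1, j+1) + p_m * V(k+1, j) + p_d * V(k+1, j-1)]
  V(1,-1) = exp(-r*dt) * [p_u*0.000000 + p_m*14.815281 + p_d*31.618134] = 15.738756
  V(1,+0) = exp(-r*dt) * [p_u*0.000000 + p_m*0.000000 + p_d*14.815281] = 2.747863
  V(1,+1) = exp(-r*dt) * [p_u*0.000000 + p_m*0.000000 + p_d*0.000000] = 0.000000
  V(0,+0) = exp(-r*dt) * [p_u*0.000000 + p_m*2.747863 + p_d*15.738756] = 4.750595

Answer: Price = V(0,0) = 4.7506


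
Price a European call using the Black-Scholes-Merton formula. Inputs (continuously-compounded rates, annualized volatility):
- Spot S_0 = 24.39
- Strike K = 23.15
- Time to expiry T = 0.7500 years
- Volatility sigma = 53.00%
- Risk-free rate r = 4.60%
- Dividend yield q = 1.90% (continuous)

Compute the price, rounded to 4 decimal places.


d1 = (ln(S/K) + (r - q + 0.5*sigma^2) * T) / (sigma * sqrt(T)) = 0.38729513
d2 = d1 - sigma * sqrt(T) = -0.07169834
exp(-rT) = 0.96608834; exp(-qT) = 0.98585105
C = S_0 * exp(-qT) * N(d1) - K * exp(-rT) * N(d2)
N(d1) = 0.65073113; N(d2) = 0.47142099
C = 24.3900 * 0.98585105 * 0.65073113 - 23.1500 * 0.96608834 * 0.47142099 = 5.1035

Answer: Price = 5.1035


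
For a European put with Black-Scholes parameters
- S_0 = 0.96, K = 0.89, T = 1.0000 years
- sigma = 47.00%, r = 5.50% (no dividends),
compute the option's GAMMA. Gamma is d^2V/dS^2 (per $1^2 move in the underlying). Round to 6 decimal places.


Answer: Gamma = 0.775122

Derivation:
d1 = 0.5131102590; d2 = 0.0431102590
phi(d1) = 0.3497349832; exp(-qT) = 1.0000000000; exp(-rT) = 0.9464851480
Gamma = exp(-qT) * phi(d1) / (S * sigma * sqrt(T)) = 1.0000000000 * 0.3497349832 / (0.9600 * 0.4700 * 1.0000000000) = 0.775122


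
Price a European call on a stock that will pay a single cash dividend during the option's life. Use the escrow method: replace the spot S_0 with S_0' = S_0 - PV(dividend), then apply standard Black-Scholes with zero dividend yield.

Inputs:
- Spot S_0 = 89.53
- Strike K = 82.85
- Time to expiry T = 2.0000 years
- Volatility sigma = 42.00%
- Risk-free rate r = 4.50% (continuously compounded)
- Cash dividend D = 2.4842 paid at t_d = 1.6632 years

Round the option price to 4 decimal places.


PV(D) = D * exp(-r * t_d) = 2.4842 * 0.92788823 = 2.30505993
S_0' = S_0 - PV(D) = 89.5300 - 2.30505993 = 87.22494007
d1 = (ln(S_0'/K) + (r + sigma^2/2)*T) / (sigma*sqrt(T)) = 0.53514272
d2 = d1 - sigma*sqrt(T) = -0.05882698
exp(-rT) = 0.91393119
N(d1) = 0.70372441; N(d2) = 0.47654496
C = S_0' * N(d1) - K * exp(-rT) * N(d2) = 87.22494007 * 0.70372441 - 82.8500 * 0.91393119 * 0.47654496 = 25.2987

Answer: Price = 25.2987


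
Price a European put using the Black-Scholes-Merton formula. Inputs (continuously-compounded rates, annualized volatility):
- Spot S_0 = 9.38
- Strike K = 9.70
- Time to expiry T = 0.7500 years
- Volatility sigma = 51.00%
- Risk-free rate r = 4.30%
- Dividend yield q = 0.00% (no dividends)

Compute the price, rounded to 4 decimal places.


d1 = (ln(S/K) + (r - q + 0.5*sigma^2) * T) / (sigma * sqrt(T)) = 0.21790190
d2 = d1 - sigma * sqrt(T) = -0.22377105
exp(-rT) = 0.96826449; exp(-qT) = 1.00000000
P = K * exp(-rT) * N(-d2) - S_0 * exp(-qT) * N(-d1)
N(-d1) = 0.41375277; N(-d2) = 0.58853227
P = 9.7000 * 0.96826449 * 0.58853227 - 9.3800 * 1.00000000 * 0.41375277 = 1.6466

Answer: Price = 1.6466


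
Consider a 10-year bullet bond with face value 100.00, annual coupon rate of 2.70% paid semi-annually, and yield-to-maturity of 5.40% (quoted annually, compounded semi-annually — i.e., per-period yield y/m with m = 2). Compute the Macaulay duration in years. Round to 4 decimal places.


Coupon per period c = face * coupon_rate / m = 1.350000
Periods per year m = 2; per-period yield y/m = 0.027000
Number of cashflows N = 20
Cashflows (t years, CF_t, discount factor 1/(1+y/m)^(m*t), PV):
  t = 0.5000: CF_t = 1.350000, DF = 0.973710, PV = 1.314508
  t = 1.0000: CF_t = 1.350000, DF = 0.948111, PV = 1.279950
  t = 1.5000: CF_t = 1.350000, DF = 0.923185, PV = 1.246300
  t = 2.0000: CF_t = 1.350000, DF = 0.898914, PV = 1.213534
  t = 2.5000: CF_t = 1.350000, DF = 0.875282, PV = 1.181630
  t = 3.0000: CF_t = 1.350000, DF = 0.852270, PV = 1.150565
  t = 3.5000: CF_t = 1.350000, DF = 0.829864, PV = 1.120316
  t = 4.0000: CF_t = 1.350000, DF = 0.808047, PV = 1.090863
  t = 4.5000: CF_t = 1.350000, DF = 0.786803, PV = 1.062184
  t = 5.0000: CF_t = 1.350000, DF = 0.766118, PV = 1.034259
  t = 5.5000: CF_t = 1.350000, DF = 0.745976, PV = 1.007068
  t = 6.0000: CF_t = 1.350000, DF = 0.726365, PV = 0.980592
  t = 6.5000: CF_t = 1.350000, DF = 0.707268, PV = 0.954812
  t = 7.0000: CF_t = 1.350000, DF = 0.688674, PV = 0.929710
  t = 7.5000: CF_t = 1.350000, DF = 0.670569, PV = 0.905268
  t = 8.0000: CF_t = 1.350000, DF = 0.652939, PV = 0.881468
  t = 8.5000: CF_t = 1.350000, DF = 0.635774, PV = 0.858294
  t = 9.0000: CF_t = 1.350000, DF = 0.619059, PV = 0.835730
  t = 9.5000: CF_t = 1.350000, DF = 0.602784, PV = 0.813758
  t = 10.0000: CF_t = 101.350000, DF = 0.586937, PV = 59.486016
Price P = sum_t PV_t = 79.346826
Macaulay numerator sum_t t * PV_t:
  t * PV_t at t = 0.5000: 0.657254
  t * PV_t at t = 1.0000: 1.279950
  t * PV_t at t = 1.5000: 1.869449
  t * PV_t at t = 2.0000: 2.427068
  t * PV_t at t = 2.5000: 2.954075
  t * PV_t at t = 3.0000: 3.451695
  t * PV_t at t = 3.5000: 3.921107
  t * PV_t at t = 4.0000: 4.363452
  t * PV_t at t = 4.5000: 4.779828
  t * PV_t at t = 5.0000: 5.171295
  t * PV_t at t = 5.5000: 5.538875
  t * PV_t at t = 6.0000: 5.883553
  t * PV_t at t = 6.5000: 6.206280
  t * PV_t at t = 7.0000: 6.507971
  t * PV_t at t = 7.5000: 6.789509
  t * PV_t at t = 8.0000: 7.051746
  t * PV_t at t = 8.5000: 7.295502
  t * PV_t at t = 9.0000: 7.521566
  t * PV_t at t = 9.5000: 7.730702
  t * PV_t at t = 10.0000: 594.860157
Macaulay duration D = (sum_t t * PV_t) / P = 686.261035 / 79.346826 = 8.648878

Answer: Macaulay duration = 8.6489 years


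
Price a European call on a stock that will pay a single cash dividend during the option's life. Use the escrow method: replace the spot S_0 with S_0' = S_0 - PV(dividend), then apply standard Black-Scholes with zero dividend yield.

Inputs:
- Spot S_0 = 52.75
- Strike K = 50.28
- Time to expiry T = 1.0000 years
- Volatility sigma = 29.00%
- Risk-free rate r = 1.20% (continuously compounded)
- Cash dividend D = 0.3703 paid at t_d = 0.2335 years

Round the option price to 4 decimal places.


PV(D) = D * exp(-r * t_d) = 0.3703 * 0.99720192 = 0.36926387
S_0' = S_0 - PV(D) = 52.7500 - 0.36926387 = 52.38073613
d1 = (ln(S_0'/K) + (r + sigma^2/2)*T) / (sigma*sqrt(T)) = 0.32752244
d2 = d1 - sigma*sqrt(T) = 0.03752244
exp(-rT) = 0.98807171
N(d1) = 0.62836361; N(d2) = 0.51496578
C = S_0' * N(d1) - K * exp(-rT) * N(d2) = 52.38073613 * 0.62836361 - 50.2800 * 0.98807171 * 0.51496578 = 7.3305

Answer: Price = 7.3305


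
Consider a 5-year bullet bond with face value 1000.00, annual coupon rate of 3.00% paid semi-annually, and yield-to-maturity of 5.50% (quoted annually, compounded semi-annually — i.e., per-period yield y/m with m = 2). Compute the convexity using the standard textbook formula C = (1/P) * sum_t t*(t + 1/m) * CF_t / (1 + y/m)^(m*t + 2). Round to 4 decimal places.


Coupon per period c = face * coupon_rate / m = 15.000000
Periods per year m = 2; per-period yield y/m = 0.027500
Number of cashflows N = 10
Cashflows (t years, CF_t, discount factor 1/(1+y/m)^(m*t), PV):
  t = 0.5000: CF_t = 15.000000, DF = 0.973236, PV = 14.598540
  t = 1.0000: CF_t = 15.000000, DF = 0.947188, PV = 14.207825
  t = 1.5000: CF_t = 15.000000, DF = 0.921838, PV = 13.827567
  t = 2.0000: CF_t = 15.000000, DF = 0.897166, PV = 13.457486
  t = 2.5000: CF_t = 15.000000, DF = 0.873154, PV = 13.097310
  t = 3.0000: CF_t = 15.000000, DF = 0.849785, PV = 12.746774
  t = 3.5000: CF_t = 15.000000, DF = 0.827041, PV = 12.405619
  t = 4.0000: CF_t = 15.000000, DF = 0.804906, PV = 12.073595
  t = 4.5000: CF_t = 15.000000, DF = 0.783364, PV = 11.750458
  t = 5.0000: CF_t = 1015.000000, DF = 0.762398, PV = 773.833874
Price P = sum_t PV_t = 891.999048
Convexity numerator sum_t t*(t + 1/m) * CF_t / (1+y/m)^(m*t + 2):
  t = 0.5000: term = 6.913783
  t = 1.0000: term = 20.186229
  t = 1.5000: term = 39.291930
  t = 2.0000: term = 63.733869
  t = 2.5000: term = 93.042144
  t = 3.0000: term = 126.772751
  t = 3.5000: term = 164.506408
  t = 4.0000: term = 205.847434
  t = 4.5000: term = 250.422670
  t = 5.0000: term = 20156.576423
Convexity = (1/P) * sum = 21127.293641 / 891.999048 = 23.685332

Answer: Convexity = 23.6853


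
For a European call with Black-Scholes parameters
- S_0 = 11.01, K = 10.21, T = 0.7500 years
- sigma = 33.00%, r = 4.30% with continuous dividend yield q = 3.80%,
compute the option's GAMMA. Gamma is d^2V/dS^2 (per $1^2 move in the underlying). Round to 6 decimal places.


Answer: Gamma = 0.112824

Derivation:
d1 = 0.4199744482; d2 = 0.1341860650
phi(d1) = 0.3652665924; exp(-qT) = 0.9719022941; exp(-rT) = 0.9682644857
Gamma = exp(-qT) * phi(d1) / (S * sigma * sqrt(T)) = 0.9719022941 * 0.3652665924 / (11.0100 * 0.3300 * 0.8660254038) = 0.112824


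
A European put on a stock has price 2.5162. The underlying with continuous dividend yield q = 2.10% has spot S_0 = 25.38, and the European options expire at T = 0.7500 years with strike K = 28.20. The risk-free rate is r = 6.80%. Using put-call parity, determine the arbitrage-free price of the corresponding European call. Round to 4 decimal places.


Answer: Call price = 0.7017

Derivation:
Put-call parity: C - P = S_0 * exp(-qT) - K * exp(-rT).
S_0 * exp(-qT) = 25.3800 * 0.98437338 = 24.98339645
K * exp(-rT) = 28.2000 * 0.95027867 = 26.79785851
C = P + S*exp(-qT) - K*exp(-rT)
C = 2.5162 + 24.98339645 - 26.79785851 = 0.7017


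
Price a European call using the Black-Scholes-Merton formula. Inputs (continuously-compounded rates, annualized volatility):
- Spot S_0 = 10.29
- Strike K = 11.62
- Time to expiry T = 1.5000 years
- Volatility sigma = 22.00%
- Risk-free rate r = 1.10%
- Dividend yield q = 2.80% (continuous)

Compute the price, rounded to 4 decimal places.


d1 = (ln(S/K) + (r - q + 0.5*sigma^2) * T) / (sigma * sqrt(T)) = -0.41105111
d2 = d1 - sigma * sqrt(T) = -0.68049498
exp(-rT) = 0.98363538; exp(-qT) = 0.95886978
C = S_0 * exp(-qT) * N(d1) - K * exp(-rT) * N(d2)
N(d1) = 0.34051753; N(d2) = 0.24809555
C = 10.2900 * 0.95886978 * 0.34051753 - 11.6200 * 0.98363538 * 0.24809555 = 0.5241

Answer: Price = 0.5241


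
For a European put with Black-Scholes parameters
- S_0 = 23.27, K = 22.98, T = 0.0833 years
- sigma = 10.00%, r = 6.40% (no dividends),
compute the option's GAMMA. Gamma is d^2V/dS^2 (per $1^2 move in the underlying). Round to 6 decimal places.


Answer: Gamma = 0.485962

Derivation:
d1 = 0.6336556731; d2 = 0.6047939337
phi(d1) = 0.3263782516; exp(-qT) = 1.0000000000; exp(-rT) = 0.9946829856
Gamma = exp(-qT) * phi(d1) / (S * sigma * sqrt(T)) = 1.0000000000 * 0.3263782516 / (23.2700 * 0.1000 * 0.2886173938) = 0.485962


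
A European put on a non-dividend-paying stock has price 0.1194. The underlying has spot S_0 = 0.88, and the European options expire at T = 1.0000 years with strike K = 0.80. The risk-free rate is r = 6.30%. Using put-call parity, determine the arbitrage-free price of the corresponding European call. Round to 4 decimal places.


Put-call parity: C - P = S_0 * exp(-qT) - K * exp(-rT).
S_0 * exp(-qT) = 0.8800 * 1.00000000 = 0.88000000
K * exp(-rT) = 0.8000 * 0.93894347 = 0.75115478
C = P + S*exp(-qT) - K*exp(-rT)
C = 0.1194 + 0.88000000 - 0.75115478 = 0.2482

Answer: Call price = 0.2482


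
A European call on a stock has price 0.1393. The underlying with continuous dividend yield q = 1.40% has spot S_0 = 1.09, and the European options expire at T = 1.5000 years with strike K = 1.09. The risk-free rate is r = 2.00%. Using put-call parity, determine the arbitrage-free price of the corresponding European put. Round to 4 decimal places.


Answer: Put price = 0.1297

Derivation:
Put-call parity: C - P = S_0 * exp(-qT) - K * exp(-rT).
S_0 * exp(-qT) = 1.0900 * 0.97921896 = 1.06734867
K * exp(-rT) = 1.0900 * 0.97044553 = 1.05778563
P = C - S*exp(-qT) + K*exp(-rT)
P = 0.1393 - 1.06734867 + 1.05778563 = 0.1297


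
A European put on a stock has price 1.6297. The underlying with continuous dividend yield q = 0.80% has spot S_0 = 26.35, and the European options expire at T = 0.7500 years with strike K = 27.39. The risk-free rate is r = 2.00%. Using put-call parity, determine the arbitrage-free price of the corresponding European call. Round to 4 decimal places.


Put-call parity: C - P = S_0 * exp(-qT) - K * exp(-rT).
S_0 * exp(-qT) = 26.3500 * 0.99401796 = 26.19237335
K * exp(-rT) = 27.3900 * 0.98511194 = 26.98221603
C = P + S*exp(-qT) - K*exp(-rT)
C = 1.6297 + 26.19237335 - 26.98221603 = 0.8399

Answer: Call price = 0.8399


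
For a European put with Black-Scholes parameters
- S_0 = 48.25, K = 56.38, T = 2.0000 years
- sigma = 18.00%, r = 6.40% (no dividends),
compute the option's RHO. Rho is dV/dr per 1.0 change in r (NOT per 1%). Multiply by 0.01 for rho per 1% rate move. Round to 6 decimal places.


Answer: Rho = -58.867499

Derivation:
d1 = 0.0183900486; d2 = -0.2361683927
phi(d1) = 0.3988748262; exp(-qT) = 1.0000000000; exp(-rT) = 0.8798533791
N(-d2) = 0.5933489976
Rho = -K*T*exp(-rT)*N(-d2) = -56.3800 * 2.0000 * 0.8798533791 * 0.5933489976 = -58.867499


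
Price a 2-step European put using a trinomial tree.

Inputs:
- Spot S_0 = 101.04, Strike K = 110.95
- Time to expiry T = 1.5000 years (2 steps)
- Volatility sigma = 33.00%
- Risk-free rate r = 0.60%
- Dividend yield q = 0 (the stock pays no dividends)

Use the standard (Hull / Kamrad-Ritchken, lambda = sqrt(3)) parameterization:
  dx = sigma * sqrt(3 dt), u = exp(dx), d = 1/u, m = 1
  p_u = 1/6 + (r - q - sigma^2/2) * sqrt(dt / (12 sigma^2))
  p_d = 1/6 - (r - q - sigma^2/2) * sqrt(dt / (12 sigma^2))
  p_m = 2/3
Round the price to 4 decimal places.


dt = T/N = 0.750000; dx = sigma*sqrt(3*dt) = 0.495000
u = exp(dx) = 1.640498; d = 1/u = 0.609571
p_u = 0.129962, p_m = 0.666667, p_d = 0.203371
Discount per step: exp(-r*dt) = 0.995510
Stock lattice S(k, j) with j the centered position index:
  k=0: S(0,+0) = 101.0400
  k=1: S(1,-1) = 61.5910; S(1,+0) = 101.0400; S(1,+1) = 165.7559
  k=2: S(2,-2) = 37.5441; S(2,-1) = 61.5910; S(2,+0) = 101.0400; S(2,+1) = 165.7559; S(2,+2) = 271.9223
Terminal payoffs V(N, j) = max(K - S_T, 0):
  V(2,-2) = 73.405891; V(2,-1) = 49.358956; V(2,+0) = 9.910000; V(2,+1) = 0.000000; V(2,+2) = 0.000000
Backward induction: V(k, j) = exp(-r*dt) * [p_u * V(k+1, j+1) + p_m * V(k+1, j) + p_d * V(k+1, j-1)]
  V(1,-1) = exp(-r*dt) * [p_u*9.910000 + p_m*49.358956 + p_d*73.405891] = 48.901985
  V(1,+0) = exp(-r*dt) * [p_u*0.000000 + p_m*9.910000 + p_d*49.358956] = 16.570124
  V(1,+1) = exp(-r*dt) * [p_u*0.000000 + p_m*0.000000 + p_d*9.910000] = 2.006360
  V(0,+0) = exp(-r*dt) * [p_u*2.006360 + p_m*16.570124 + p_d*48.901985] = 21.157333

Answer: Price = V(0,0) = 21.1573


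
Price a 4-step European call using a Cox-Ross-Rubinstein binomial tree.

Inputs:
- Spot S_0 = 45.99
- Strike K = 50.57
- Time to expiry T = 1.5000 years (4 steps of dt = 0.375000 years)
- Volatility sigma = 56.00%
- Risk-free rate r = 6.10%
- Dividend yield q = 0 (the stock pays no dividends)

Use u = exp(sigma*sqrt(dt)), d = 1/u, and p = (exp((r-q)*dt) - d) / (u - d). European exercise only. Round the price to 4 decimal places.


Answer: Price = V(0,0) = 12.2013

Derivation:
dt = T/N = 0.375000
u = exp(sigma*sqrt(dt)) = 1.409068; d = 1/u = 0.709689
p = (exp((r-q)*dt) - d) / (u - d) = 0.448183
Discount per step: exp(-r*dt) = 0.977385
Stock lattice S(k, i) with i counting down-moves:
  k=0: S(0,0) = 45.9900
  k=1: S(1,0) = 64.8030; S(1,1) = 32.6386
  k=2: S(2,0) = 91.3119; S(2,1) = 45.9900; S(2,2) = 23.1632
  k=3: S(3,0) = 128.6647; S(3,1) = 64.8030; S(3,2) = 32.6386; S(3,3) = 16.4387
  k=4: S(4,0) = 181.2973; S(4,1) = 91.3119; S(4,2) = 45.9900; S(4,3) = 23.1632; S(4,4) = 11.6664
Terminal payoffs V(N, i) = max(S_T - K, 0):
  V(4,0) = 130.727302; V(4,1) = 40.741899; V(4,2) = 0.000000; V(4,3) = 0.000000; V(4,4) = 0.000000
Backward induction: V(k, i) = exp(-r*dt) * [p * V(k+1, i) + (1-p) * V(k+1, i+1)].
  V(3,0) = exp(-r*dt) * [p*130.727302 + (1-p)*40.741899] = 79.238343
  V(3,1) = exp(-r*dt) * [p*40.741899 + (1-p)*0.000000] = 17.846867
  V(3,2) = exp(-r*dt) * [p*0.000000 + (1-p)*0.000000] = 0.000000
  V(3,3) = exp(-r*dt) * [p*0.000000 + (1-p)*0.000000] = 0.000000
  V(2,0) = exp(-r*dt) * [p*79.238343 + (1-p)*17.846867] = 44.335605
  V(2,1) = exp(-r*dt) * [p*17.846867 + (1-p)*0.000000] = 7.817766
  V(2,2) = exp(-r*dt) * [p*0.000000 + (1-p)*0.000000] = 0.000000
  V(1,0) = exp(-r*dt) * [p*44.335605 + (1-p)*7.817766] = 23.637495
  V(1,1) = exp(-r*dt) * [p*7.817766 + (1-p)*0.000000] = 3.424549
  V(0,0) = exp(-r*dt) * [p*23.637495 + (1-p)*3.424549] = 12.201322


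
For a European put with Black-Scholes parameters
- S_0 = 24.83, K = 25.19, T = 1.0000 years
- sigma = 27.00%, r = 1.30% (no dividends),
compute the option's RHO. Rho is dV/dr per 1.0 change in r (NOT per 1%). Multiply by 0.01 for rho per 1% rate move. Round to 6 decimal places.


d1 = 0.1298352191; d2 = -0.1401647809
phi(d1) = 0.3955938896; exp(-qT) = 1.0000000000; exp(-rT) = 0.9870841350
N(-d2) = 0.5557351010
Rho = -K*T*exp(-rT)*N(-d2) = -25.1900 * 1.0000 * 0.9870841350 * 0.5557351010 = -13.818158

Answer: Rho = -13.818158


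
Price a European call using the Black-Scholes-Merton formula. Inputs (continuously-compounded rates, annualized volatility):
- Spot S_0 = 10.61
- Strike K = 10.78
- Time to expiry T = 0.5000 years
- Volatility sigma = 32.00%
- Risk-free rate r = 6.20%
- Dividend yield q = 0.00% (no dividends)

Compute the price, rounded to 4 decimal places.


Answer: Price = 1.0302

Derivation:
d1 = (ln(S/K) + (r - q + 0.5*sigma^2) * T) / (sigma * sqrt(T)) = 0.17988968
d2 = d1 - sigma * sqrt(T) = -0.04638449
exp(-rT) = 0.96947557; exp(-qT) = 1.00000000
C = S_0 * exp(-qT) * N(d1) - K * exp(-rT) * N(d2)
N(d1) = 0.57138041; N(d2) = 0.48150190
C = 10.6100 * 1.00000000 * 0.57138041 - 10.7800 * 0.96947557 * 0.48150190 = 1.0302


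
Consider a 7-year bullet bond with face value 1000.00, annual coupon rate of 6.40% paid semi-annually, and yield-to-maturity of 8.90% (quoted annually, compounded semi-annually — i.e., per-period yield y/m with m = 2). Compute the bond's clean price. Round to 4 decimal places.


Answer: Price = 871.7986

Derivation:
Coupon per period c = face * coupon_rate / m = 32.000000
Periods per year m = 2; per-period yield y/m = 0.044500
Number of cashflows N = 14
Cashflows (t years, CF_t, discount factor 1/(1+y/m)^(m*t), PV):
  t = 0.5000: CF_t = 32.000000, DF = 0.957396, PV = 30.636668
  t = 1.0000: CF_t = 32.000000, DF = 0.916607, PV = 29.331420
  t = 1.5000: CF_t = 32.000000, DF = 0.877556, PV = 28.081781
  t = 2.0000: CF_t = 32.000000, DF = 0.840168, PV = 26.885381
  t = 2.5000: CF_t = 32.000000, DF = 0.804374, PV = 25.739953
  t = 3.0000: CF_t = 32.000000, DF = 0.770104, PV = 24.643325
  t = 3.5000: CF_t = 32.000000, DF = 0.737294, PV = 23.593418
  t = 4.0000: CF_t = 32.000000, DF = 0.705883, PV = 22.588242
  t = 4.5000: CF_t = 32.000000, DF = 0.675809, PV = 21.625889
  t = 5.0000: CF_t = 32.000000, DF = 0.647017, PV = 20.704538
  t = 5.5000: CF_t = 32.000000, DF = 0.619451, PV = 19.822439
  t = 6.0000: CF_t = 32.000000, DF = 0.593060, PV = 18.977922
  t = 6.5000: CF_t = 32.000000, DF = 0.567793, PV = 18.169384
  t = 7.0000: CF_t = 1032.000000, DF = 0.543603, PV = 560.998212
Price P = sum_t PV_t = 871.798573


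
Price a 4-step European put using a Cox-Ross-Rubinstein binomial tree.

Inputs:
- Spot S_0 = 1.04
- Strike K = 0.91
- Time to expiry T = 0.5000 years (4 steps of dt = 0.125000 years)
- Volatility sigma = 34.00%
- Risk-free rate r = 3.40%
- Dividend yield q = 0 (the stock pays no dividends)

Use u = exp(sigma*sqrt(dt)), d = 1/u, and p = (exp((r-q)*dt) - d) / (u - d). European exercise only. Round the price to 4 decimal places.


Answer: Price = V(0,0) = 0.0419

Derivation:
dt = T/N = 0.125000
u = exp(sigma*sqrt(dt)) = 1.127732; d = 1/u = 0.886736
p = (exp((r-q)*dt) - d) / (u - d) = 0.487657
Discount per step: exp(-r*dt) = 0.995759
Stock lattice S(k, i) with i counting down-moves:
  k=0: S(0,0) = 1.0400
  k=1: S(1,0) = 1.1728; S(1,1) = 0.9222
  k=2: S(2,0) = 1.3226; S(2,1) = 1.0400; S(2,2) = 0.8178
  k=3: S(3,0) = 1.4916; S(3,1) = 1.1728; S(3,2) = 0.9222; S(3,3) = 0.7251
  k=4: S(4,0) = 1.6821; S(4,1) = 1.3226; S(4,2) = 1.0400; S(4,3) = 0.8178; S(4,4) = 0.6430
Terminal payoffs V(N, i) = max(K - S_T, 0):
  V(4,0) = 0.000000; V(4,1) = 0.000000; V(4,2) = 0.000000; V(4,3) = 0.092248; V(4,4) = 0.267001
Backward induction: V(k, i) = exp(-r*dt) * [p * V(k+1, i) + (1-p) * V(k+1, i+1)].
  V(3,0) = exp(-r*dt) * [p*0.000000 + (1-p)*0.000000] = 0.000000
  V(3,1) = exp(-r*dt) * [p*0.000000 + (1-p)*0.000000] = 0.000000
  V(3,2) = exp(-r*dt) * [p*0.000000 + (1-p)*0.092248] = 0.047062
  V(3,3) = exp(-r*dt) * [p*0.092248 + (1-p)*0.267001] = 0.181010
  V(2,0) = exp(-r*dt) * [p*0.000000 + (1-p)*0.000000] = 0.000000
  V(2,1) = exp(-r*dt) * [p*0.000000 + (1-p)*0.047062] = 0.024010
  V(2,2) = exp(-r*dt) * [p*0.047062 + (1-p)*0.181010] = 0.115199
  V(1,0) = exp(-r*dt) * [p*0.000000 + (1-p)*0.024010] = 0.012249
  V(1,1) = exp(-r*dt) * [p*0.024010 + (1-p)*0.115199] = 0.070430
  V(0,0) = exp(-r*dt) * [p*0.012249 + (1-p)*0.070430] = 0.041879


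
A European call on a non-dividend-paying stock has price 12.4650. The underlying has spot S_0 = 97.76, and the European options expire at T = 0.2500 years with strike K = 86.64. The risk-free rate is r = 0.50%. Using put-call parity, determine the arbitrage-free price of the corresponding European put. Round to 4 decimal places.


Answer: Put price = 1.2368

Derivation:
Put-call parity: C - P = S_0 * exp(-qT) - K * exp(-rT).
S_0 * exp(-qT) = 97.7600 * 1.00000000 = 97.76000000
K * exp(-rT) = 86.6400 * 0.99875078 = 86.53176766
P = C - S*exp(-qT) + K*exp(-rT)
P = 12.4650 - 97.76000000 + 86.53176766 = 1.2368


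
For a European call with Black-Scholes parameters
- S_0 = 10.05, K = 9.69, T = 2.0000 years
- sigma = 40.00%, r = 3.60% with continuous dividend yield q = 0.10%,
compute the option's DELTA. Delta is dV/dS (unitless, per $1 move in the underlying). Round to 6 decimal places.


d1 = 0.4710713709; d2 = -0.0946140541
phi(d1) = 0.3570452868; exp(-qT) = 0.9980019987; exp(-rT) = 0.9305308958
N(d1) = 0.6812051156
Delta = exp(-qT) * N(d1) = 0.9980019987 * 0.6812051156 = 0.679844

Answer: Delta = 0.679844


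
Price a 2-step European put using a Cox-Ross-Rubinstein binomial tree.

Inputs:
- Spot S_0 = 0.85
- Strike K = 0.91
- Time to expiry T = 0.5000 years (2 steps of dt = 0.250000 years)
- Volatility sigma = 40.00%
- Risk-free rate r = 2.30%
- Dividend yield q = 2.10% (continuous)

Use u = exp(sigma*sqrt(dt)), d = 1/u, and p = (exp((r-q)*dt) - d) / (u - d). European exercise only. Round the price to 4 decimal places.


dt = T/N = 0.250000
u = exp(sigma*sqrt(dt)) = 1.221403; d = 1/u = 0.818731
p = (exp((r-q)*dt) - d) / (u - d) = 0.451408
Discount per step: exp(-r*dt) = 0.994266
Stock lattice S(k, i) with i counting down-moves:
  k=0: S(0,0) = 0.8500
  k=1: S(1,0) = 1.0382; S(1,1) = 0.6959
  k=2: S(2,0) = 1.2681; S(2,1) = 0.8500; S(2,2) = 0.5698
Terminal payoffs V(N, i) = max(K - S_T, 0):
  V(2,0) = 0.000000; V(2,1) = 0.060000; V(2,2) = 0.340228
Backward induction: V(k, i) = exp(-r*dt) * [p * V(k+1, i) + (1-p) * V(k+1, i+1)].
  V(1,0) = exp(-r*dt) * [p*0.000000 + (1-p)*0.060000] = 0.032727
  V(1,1) = exp(-r*dt) * [p*0.060000 + (1-p)*0.340228] = 0.212505
  V(0,0) = exp(-r*dt) * [p*0.032727 + (1-p)*0.212505] = 0.130599

Answer: Price = V(0,0) = 0.1306


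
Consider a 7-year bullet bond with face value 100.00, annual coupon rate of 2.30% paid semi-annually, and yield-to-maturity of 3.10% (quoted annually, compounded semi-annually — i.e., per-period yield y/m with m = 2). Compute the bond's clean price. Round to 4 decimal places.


Answer: Price = 95.0005

Derivation:
Coupon per period c = face * coupon_rate / m = 1.150000
Periods per year m = 2; per-period yield y/m = 0.015500
Number of cashflows N = 14
Cashflows (t years, CF_t, discount factor 1/(1+y/m)^(m*t), PV):
  t = 0.5000: CF_t = 1.150000, DF = 0.984737, PV = 1.132447
  t = 1.0000: CF_t = 1.150000, DF = 0.969706, PV = 1.115162
  t = 1.5000: CF_t = 1.150000, DF = 0.954905, PV = 1.098141
  t = 2.0000: CF_t = 1.150000, DF = 0.940330, PV = 1.081379
  t = 2.5000: CF_t = 1.150000, DF = 0.925977, PV = 1.064874
  t = 3.0000: CF_t = 1.150000, DF = 0.911844, PV = 1.048620
  t = 3.5000: CF_t = 1.150000, DF = 0.897926, PV = 1.032615
  t = 4.0000: CF_t = 1.150000, DF = 0.884220, PV = 1.016854
  t = 4.5000: CF_t = 1.150000, DF = 0.870724, PV = 1.001333
  t = 5.0000: CF_t = 1.150000, DF = 0.857434, PV = 0.986049
  t = 5.5000: CF_t = 1.150000, DF = 0.844347, PV = 0.970999
  t = 6.0000: CF_t = 1.150000, DF = 0.831459, PV = 0.956178
  t = 6.5000: CF_t = 1.150000, DF = 0.818768, PV = 0.941583
  t = 7.0000: CF_t = 101.150000, DF = 0.806271, PV = 81.554306
Price P = sum_t PV_t = 95.000541


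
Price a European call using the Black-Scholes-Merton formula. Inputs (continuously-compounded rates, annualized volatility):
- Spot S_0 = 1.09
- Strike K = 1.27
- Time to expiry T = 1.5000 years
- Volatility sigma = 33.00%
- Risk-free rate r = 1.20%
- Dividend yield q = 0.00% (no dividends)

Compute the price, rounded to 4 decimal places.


Answer: Price = 0.1186

Derivation:
d1 = (ln(S/K) + (r - q + 0.5*sigma^2) * T) / (sigma * sqrt(T)) = -0.13154058
d2 = d1 - sigma * sqrt(T) = -0.53570639
exp(-rT) = 0.98216103; exp(-qT) = 1.00000000
C = S_0 * exp(-qT) * N(d1) - K * exp(-rT) * N(d2)
N(d1) = 0.44767384; N(d2) = 0.29608074
C = 1.0900 * 1.00000000 * 0.44767384 - 1.2700 * 0.98216103 * 0.29608074 = 0.1186


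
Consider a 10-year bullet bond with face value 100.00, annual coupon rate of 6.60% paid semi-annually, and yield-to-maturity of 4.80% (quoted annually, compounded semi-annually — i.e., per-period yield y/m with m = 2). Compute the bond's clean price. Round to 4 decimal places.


Answer: Price = 114.1637

Derivation:
Coupon per period c = face * coupon_rate / m = 3.300000
Periods per year m = 2; per-period yield y/m = 0.024000
Number of cashflows N = 20
Cashflows (t years, CF_t, discount factor 1/(1+y/m)^(m*t), PV):
  t = 0.5000: CF_t = 3.300000, DF = 0.976562, PV = 3.222656
  t = 1.0000: CF_t = 3.300000, DF = 0.953674, PV = 3.147125
  t = 1.5000: CF_t = 3.300000, DF = 0.931323, PV = 3.073364
  t = 2.0000: CF_t = 3.300000, DF = 0.909495, PV = 3.001333
  t = 2.5000: CF_t = 3.300000, DF = 0.888178, PV = 2.930989
  t = 3.0000: CF_t = 3.300000, DF = 0.867362, PV = 2.862294
  t = 3.5000: CF_t = 3.300000, DF = 0.847033, PV = 2.795209
  t = 4.0000: CF_t = 3.300000, DF = 0.827181, PV = 2.729696
  t = 4.5000: CF_t = 3.300000, DF = 0.807794, PV = 2.665719
  t = 5.0000: CF_t = 3.300000, DF = 0.788861, PV = 2.603241
  t = 5.5000: CF_t = 3.300000, DF = 0.770372, PV = 2.542228
  t = 6.0000: CF_t = 3.300000, DF = 0.752316, PV = 2.482644
  t = 6.5000: CF_t = 3.300000, DF = 0.734684, PV = 2.424457
  t = 7.0000: CF_t = 3.300000, DF = 0.717465, PV = 2.367634
  t = 7.5000: CF_t = 3.300000, DF = 0.700649, PV = 2.312142
  t = 8.0000: CF_t = 3.300000, DF = 0.684228, PV = 2.257952
  t = 8.5000: CF_t = 3.300000, DF = 0.668191, PV = 2.205031
  t = 9.0000: CF_t = 3.300000, DF = 0.652530, PV = 2.153350
  t = 9.5000: CF_t = 3.300000, DF = 0.637237, PV = 2.102881
  t = 10.0000: CF_t = 103.300000, DF = 0.622302, PV = 64.283748
Price P = sum_t PV_t = 114.163693


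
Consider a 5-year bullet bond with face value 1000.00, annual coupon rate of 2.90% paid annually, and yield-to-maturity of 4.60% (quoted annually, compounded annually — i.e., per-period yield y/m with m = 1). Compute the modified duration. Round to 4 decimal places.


Answer: Modified duration = 4.5061

Derivation:
Coupon per period c = face * coupon_rate / m = 29.000000
Periods per year m = 1; per-period yield y/m = 0.046000
Number of cashflows N = 5
Cashflows (t years, CF_t, discount factor 1/(1+y/m)^(m*t), PV):
  t = 1.0000: CF_t = 29.000000, DF = 0.956023, PV = 27.724665
  t = 2.0000: CF_t = 29.000000, DF = 0.913980, PV = 26.505416
  t = 3.0000: CF_t = 29.000000, DF = 0.873786, PV = 25.339786
  t = 4.0000: CF_t = 29.000000, DF = 0.835359, PV = 24.225417
  t = 5.0000: CF_t = 1029.000000, DF = 0.798623, PV = 821.782620
Price P = sum_t PV_t = 925.577905
First compute Macaulay numerator sum_t t * PV_t:
  t * PV_t at t = 1.0000: 27.724665
  t * PV_t at t = 2.0000: 53.010832
  t * PV_t at t = 3.0000: 76.019358
  t * PV_t at t = 4.0000: 96.901668
  t * PV_t at t = 5.0000: 4108.913100
Macaulay duration D = 4362.569624 / 925.577905 = 4.713347
Modified duration = D / (1 + y/m) = 4.713347 / (1 + 0.046000) = 4.506068
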